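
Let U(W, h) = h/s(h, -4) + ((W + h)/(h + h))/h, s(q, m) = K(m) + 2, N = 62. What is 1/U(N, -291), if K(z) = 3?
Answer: -846810/49285487 ≈ -0.017182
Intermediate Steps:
s(q, m) = 5 (s(q, m) = 3 + 2 = 5)
U(W, h) = h/5 + (W + h)/(2*h²) (U(W, h) = h/5 + ((W + h)/(h + h))/h = h*(⅕) + ((W + h)/((2*h)))/h = h/5 + ((W + h)*(1/(2*h)))/h = h/5 + ((W + h)/(2*h))/h = h/5 + (W + h)/(2*h²))
1/U(N, -291) = 1/(((½)*62 + (½)*(-291) + (⅕)*(-291)³)/(-291)²) = 1/((31 - 291/2 + (⅕)*(-24642171))/84681) = 1/((31 - 291/2 - 24642171/5)/84681) = 1/((1/84681)*(-49285487/10)) = 1/(-49285487/846810) = -846810/49285487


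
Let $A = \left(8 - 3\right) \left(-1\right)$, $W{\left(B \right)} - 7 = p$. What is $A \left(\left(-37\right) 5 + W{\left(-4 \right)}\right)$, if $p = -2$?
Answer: $900$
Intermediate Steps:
$W{\left(B \right)} = 5$ ($W{\left(B \right)} = 7 - 2 = 5$)
$A = -5$ ($A = 5 \left(-1\right) = -5$)
$A \left(\left(-37\right) 5 + W{\left(-4 \right)}\right) = - 5 \left(\left(-37\right) 5 + 5\right) = - 5 \left(-185 + 5\right) = \left(-5\right) \left(-180\right) = 900$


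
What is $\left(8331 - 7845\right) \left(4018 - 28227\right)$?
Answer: $-11765574$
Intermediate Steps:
$\left(8331 - 7845\right) \left(4018 - 28227\right) = 486 \left(-24209\right) = -11765574$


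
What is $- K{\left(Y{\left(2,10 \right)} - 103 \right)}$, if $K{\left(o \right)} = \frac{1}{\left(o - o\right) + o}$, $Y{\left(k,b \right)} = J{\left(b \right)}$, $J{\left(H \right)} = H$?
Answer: $\frac{1}{93} \approx 0.010753$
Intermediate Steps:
$Y{\left(k,b \right)} = b$
$K{\left(o \right)} = \frac{1}{o}$ ($K{\left(o \right)} = \frac{1}{0 + o} = \frac{1}{o}$)
$- K{\left(Y{\left(2,10 \right)} - 103 \right)} = - \frac{1}{10 - 103} = - \frac{1}{-93} = \left(-1\right) \left(- \frac{1}{93}\right) = \frac{1}{93}$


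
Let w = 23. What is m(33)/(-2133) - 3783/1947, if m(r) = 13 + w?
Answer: -301453/153813 ≈ -1.9599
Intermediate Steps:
m(r) = 36 (m(r) = 13 + 23 = 36)
m(33)/(-2133) - 3783/1947 = 36/(-2133) - 3783/1947 = 36*(-1/2133) - 3783*1/1947 = -4/237 - 1261/649 = -301453/153813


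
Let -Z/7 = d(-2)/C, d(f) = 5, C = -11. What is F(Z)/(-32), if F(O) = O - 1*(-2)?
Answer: -57/352 ≈ -0.16193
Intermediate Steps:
Z = 35/11 (Z = -35/(-11) = -35*(-1)/11 = -7*(-5/11) = 35/11 ≈ 3.1818)
F(O) = 2 + O (F(O) = O + 2 = 2 + O)
F(Z)/(-32) = (2 + 35/11)/(-32) = -1/32*57/11 = -57/352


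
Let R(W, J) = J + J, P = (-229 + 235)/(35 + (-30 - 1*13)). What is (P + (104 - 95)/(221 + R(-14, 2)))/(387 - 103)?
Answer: -1/400 ≈ -0.0025000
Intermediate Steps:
P = -¾ (P = 6/(35 + (-30 - 13)) = 6/(35 - 43) = 6/(-8) = 6*(-⅛) = -¾ ≈ -0.75000)
R(W, J) = 2*J
(P + (104 - 95)/(221 + R(-14, 2)))/(387 - 103) = (-¾ + (104 - 95)/(221 + 2*2))/(387 - 103) = (-¾ + 9/(221 + 4))/284 = (-¾ + 9/225)*(1/284) = (-¾ + 9*(1/225))*(1/284) = (-¾ + 1/25)*(1/284) = -71/100*1/284 = -1/400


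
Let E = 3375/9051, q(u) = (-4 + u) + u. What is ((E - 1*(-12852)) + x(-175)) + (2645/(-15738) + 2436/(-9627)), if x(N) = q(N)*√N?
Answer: 1958229802301341/152368281114 - 1770*I*√7 ≈ 12852.0 - 4683.0*I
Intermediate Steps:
q(u) = -4 + 2*u
x(N) = √N*(-4 + 2*N) (x(N) = (-4 + 2*N)*√N = √N*(-4 + 2*N))
E = 1125/3017 (E = 3375*(1/9051) = 1125/3017 ≈ 0.37289)
((E - 1*(-12852)) + x(-175)) + (2645/(-15738) + 2436/(-9627)) = ((1125/3017 - 1*(-12852)) + 2*√(-175)*(-2 - 175)) + (2645/(-15738) + 2436/(-9627)) = ((1125/3017 + 12852) + 2*(5*I*√7)*(-177)) + (2645*(-1/15738) + 2436*(-1/9627)) = (38775609/3017 - 1770*I*√7) + (-2645/15738 - 812/3209) = (38775609/3017 - 1770*I*√7) - 21267061/50503242 = 1958229802301341/152368281114 - 1770*I*√7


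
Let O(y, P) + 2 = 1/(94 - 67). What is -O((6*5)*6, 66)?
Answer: 53/27 ≈ 1.9630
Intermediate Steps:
O(y, P) = -53/27 (O(y, P) = -2 + 1/(94 - 67) = -2 + 1/27 = -53/27)
-O((6*5)*6, 66) = -1*(-53/27) = 53/27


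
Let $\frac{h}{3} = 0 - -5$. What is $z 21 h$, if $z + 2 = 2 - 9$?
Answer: $-2835$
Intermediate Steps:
$h = 15$ ($h = 3 \left(0 - -5\right) = 3 \left(0 + 5\right) = 3 \cdot 5 = 15$)
$z = -9$ ($z = -2 + \left(2 - 9\right) = -2 - 7 = -9$)
$z 21 h = \left(-9\right) 21 \cdot 15 = \left(-189\right) 15 = -2835$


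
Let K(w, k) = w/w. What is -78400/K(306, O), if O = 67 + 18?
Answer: -78400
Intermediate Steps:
O = 85
K(w, k) = 1
-78400/K(306, O) = -78400/1 = -78400*1 = -78400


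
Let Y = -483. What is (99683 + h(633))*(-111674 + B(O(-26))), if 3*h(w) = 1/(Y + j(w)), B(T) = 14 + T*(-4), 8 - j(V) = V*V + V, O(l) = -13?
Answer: -13410481457331616/1205391 ≈ -1.1125e+10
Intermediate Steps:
j(V) = 8 - V - V² (j(V) = 8 - (V*V + V) = 8 - (V² + V) = 8 - (V + V²) = 8 + (-V - V²) = 8 - V - V²)
B(T) = 14 - 4*T
h(w) = 1/(3*(-475 - w - w²)) (h(w) = 1/(3*(-483 + (8 - w - w²))) = 1/(3*(-475 - w - w²)))
(99683 + h(633))*(-111674 + B(O(-26))) = (99683 - 1/(1425 + 3*633 + 3*633²))*(-111674 + (14 - 4*(-13))) = (99683 - 1/(1425 + 1899 + 3*400689))*(-111674 + (14 + 52)) = (99683 - 1/(1425 + 1899 + 1202067))*(-111674 + 66) = (99683 - 1/1205391)*(-111608) = (120156991052/1205391)*(-111608) = -13410481457331616/1205391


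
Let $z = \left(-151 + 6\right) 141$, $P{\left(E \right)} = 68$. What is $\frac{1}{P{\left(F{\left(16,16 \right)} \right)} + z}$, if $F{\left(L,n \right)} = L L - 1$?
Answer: $- \frac{1}{20377} \approx -4.9075 \cdot 10^{-5}$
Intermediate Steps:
$F{\left(L,n \right)} = -1 + L^{2}$ ($F{\left(L,n \right)} = L^{2} - 1 = -1 + L^{2}$)
$z = -20445$ ($z = \left(-145\right) 141 = -20445$)
$\frac{1}{P{\left(F{\left(16,16 \right)} \right)} + z} = \frac{1}{68 - 20445} = \frac{1}{-20377} = - \frac{1}{20377}$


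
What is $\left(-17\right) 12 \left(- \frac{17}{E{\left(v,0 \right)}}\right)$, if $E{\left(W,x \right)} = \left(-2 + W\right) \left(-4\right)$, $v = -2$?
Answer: $\frac{867}{4} \approx 216.75$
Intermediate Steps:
$E{\left(W,x \right)} = 8 - 4 W$
$\left(-17\right) 12 \left(- \frac{17}{E{\left(v,0 \right)}}\right) = \left(-17\right) 12 \left(- \frac{17}{8 - -8}\right) = - 204 \left(- \frac{17}{8 + 8}\right) = - 204 \left(- \frac{17}{16}\right) = - 204 \left(\left(-17\right) \frac{1}{16}\right) = \left(-204\right) \left(- \frac{17}{16}\right) = \frac{867}{4}$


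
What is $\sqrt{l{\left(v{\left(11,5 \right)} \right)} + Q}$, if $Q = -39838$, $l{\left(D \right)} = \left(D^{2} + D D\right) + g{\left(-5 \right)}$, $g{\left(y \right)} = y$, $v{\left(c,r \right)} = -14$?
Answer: $i \sqrt{39451} \approx 198.62 i$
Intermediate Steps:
$l{\left(D \right)} = -5 + 2 D^{2}$ ($l{\left(D \right)} = \left(D^{2} + D D\right) - 5 = \left(D^{2} + D^{2}\right) - 5 = 2 D^{2} - 5 = -5 + 2 D^{2}$)
$\sqrt{l{\left(v{\left(11,5 \right)} \right)} + Q} = \sqrt{\left(-5 + 2 \left(-14\right)^{2}\right) - 39838} = \sqrt{\left(-5 + 2 \cdot 196\right) - 39838} = \sqrt{\left(-5 + 392\right) - 39838} = \sqrt{387 - 39838} = \sqrt{-39451} = i \sqrt{39451}$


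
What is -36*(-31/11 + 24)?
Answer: -8388/11 ≈ -762.54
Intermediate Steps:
-36*(-31/11 + 24) = -36*233/11 = -8388/11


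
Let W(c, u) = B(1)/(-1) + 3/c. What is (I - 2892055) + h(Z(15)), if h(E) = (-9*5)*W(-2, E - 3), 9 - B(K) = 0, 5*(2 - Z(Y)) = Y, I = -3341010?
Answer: -12465185/2 ≈ -6.2326e+6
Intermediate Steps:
Z(Y) = 2 - Y/5
B(K) = 9 (B(K) = 9 - 1*0 = 9 + 0 = 9)
W(c, u) = -9 + 3/c (W(c, u) = 9/(-1) + 3/c = 9*(-1) + 3/c = -9 + 3/c)
h(E) = 945/2 (h(E) = (-9*5)*(-9 + 3/(-2)) = -45*(-9 + 3*(-½)) = -45*(-9 - 3/2) = -45*(-21/2) = 945/2)
(I - 2892055) + h(Z(15)) = (-3341010 - 2892055) + 945/2 = -6233065 + 945/2 = -12465185/2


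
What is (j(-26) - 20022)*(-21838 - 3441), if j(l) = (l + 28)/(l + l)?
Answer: 13159564867/26 ≈ 5.0614e+8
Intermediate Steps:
j(l) = (28 + l)/(2*l) (j(l) = (28 + l)/((2*l)) = (28 + l)*(1/(2*l)) = (28 + l)/(2*l))
(j(-26) - 20022)*(-21838 - 3441) = ((½)*(28 - 26)/(-26) - 20022)*(-21838 - 3441) = ((½)*(-1/26)*2 - 20022)*(-25279) = (-1/26 - 20022)*(-25279) = -520573/26*(-25279) = 13159564867/26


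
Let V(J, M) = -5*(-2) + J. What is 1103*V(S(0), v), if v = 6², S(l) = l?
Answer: 11030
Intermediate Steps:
v = 36
V(J, M) = 10 + J
1103*V(S(0), v) = 1103*(10 + 0) = 1103*10 = 11030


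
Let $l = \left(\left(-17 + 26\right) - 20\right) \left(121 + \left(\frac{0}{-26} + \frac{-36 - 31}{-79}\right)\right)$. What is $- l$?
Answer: $\frac{105886}{79} \approx 1340.3$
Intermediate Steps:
$l = - \frac{105886}{79}$ ($l = \left(9 - 20\right) \left(121 + \left(0 \left(- \frac{1}{26}\right) + \left(-36 - 31\right) \left(- \frac{1}{79}\right)\right)\right) = - 11 \left(121 + \left(0 - - \frac{67}{79}\right)\right) = - 11 \left(121 + \left(0 + \frac{67}{79}\right)\right) = - 11 \left(121 + \frac{67}{79}\right) = \left(-11\right) \frac{9626}{79} = - \frac{105886}{79} \approx -1340.3$)
$- l = \left(-1\right) \left(- \frac{105886}{79}\right) = \frac{105886}{79}$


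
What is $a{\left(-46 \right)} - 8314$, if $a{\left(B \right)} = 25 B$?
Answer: $-9464$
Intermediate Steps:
$a{\left(-46 \right)} - 8314 = 25 \left(-46\right) - 8314 = -1150 - 8314 = -9464$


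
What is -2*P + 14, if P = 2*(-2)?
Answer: 22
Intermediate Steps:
P = -4
-2*P + 14 = -2*(-4) + 14 = 8 + 14 = 22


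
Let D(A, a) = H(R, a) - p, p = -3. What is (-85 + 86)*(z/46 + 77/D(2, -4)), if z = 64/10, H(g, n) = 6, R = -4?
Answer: 8999/1035 ≈ 8.6947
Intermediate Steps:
D(A, a) = 9 (D(A, a) = 6 - 1*(-3) = 6 + 3 = 9)
z = 32/5 (z = 64*(1/10) = 32/5 ≈ 6.4000)
(-85 + 86)*(z/46 + 77/D(2, -4)) = (-85 + 86)*((32/5)/46 + 77/9) = 1*((32/5)*(1/46) + 77*(1/9)) = 1*(16/115 + 77/9) = 1*(8999/1035) = 8999/1035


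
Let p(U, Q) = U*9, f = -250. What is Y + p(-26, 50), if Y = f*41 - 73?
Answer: -10557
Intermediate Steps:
p(U, Q) = 9*U
Y = -10323 (Y = -250*41 - 73 = -10250 - 73 = -10323)
Y + p(-26, 50) = -10323 + 9*(-26) = -10323 - 234 = -10557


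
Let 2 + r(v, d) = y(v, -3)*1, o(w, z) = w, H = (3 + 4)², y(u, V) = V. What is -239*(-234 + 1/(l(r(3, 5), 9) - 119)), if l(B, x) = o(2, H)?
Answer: 6543581/117 ≈ 55928.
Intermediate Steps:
H = 49 (H = 7² = 49)
r(v, d) = -5 (r(v, d) = -2 - 3*1 = -2 - 3 = -5)
l(B, x) = 2
-239*(-234 + 1/(l(r(3, 5), 9) - 119)) = -239*(-234 + 1/(2 - 119)) = -239*(-234 + 1/(-117)) = -239*(-234 - 1/117) = -239*(-27379/117) = 6543581/117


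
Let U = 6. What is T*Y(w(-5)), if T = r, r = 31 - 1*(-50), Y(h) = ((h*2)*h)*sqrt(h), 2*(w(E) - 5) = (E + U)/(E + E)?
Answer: 2381643*sqrt(55)/2000 ≈ 8831.4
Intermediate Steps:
w(E) = 5 + (6 + E)/(4*E) (w(E) = 5 + ((E + 6)/(E + E))/2 = 5 + ((6 + E)/((2*E)))/2 = 5 + ((6 + E)*(1/(2*E)))/2 = 5 + ((6 + E)/(2*E))/2 = 5 + (6 + E)/(4*E))
Y(h) = 2*h**(5/2) (Y(h) = ((2*h)*h)*sqrt(h) = (2*h**2)*sqrt(h) = 2*h**(5/2))
r = 81 (r = 31 + 50 = 81)
T = 81
T*Y(w(-5)) = 81*(2*((3/4)*(2 + 7*(-5))/(-5))**(5/2)) = 81*(2*((3/4)*(-1/5)*(2 - 35))**(5/2)) = 81*(2*((3/4)*(-1/5)*(-33))**(5/2)) = 81*(2*(99/20)**(5/2)) = 81*(2*(29403*sqrt(55)/4000)) = 81*(29403*sqrt(55)/2000) = 2381643*sqrt(55)/2000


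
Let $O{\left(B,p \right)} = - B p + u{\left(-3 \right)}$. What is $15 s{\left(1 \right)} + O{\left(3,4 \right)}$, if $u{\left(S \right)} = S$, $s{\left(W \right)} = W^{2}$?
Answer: $0$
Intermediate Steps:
$O{\left(B,p \right)} = -3 - B p$ ($O{\left(B,p \right)} = - B p - 3 = -3 - B p$)
$15 s{\left(1 \right)} + O{\left(3,4 \right)} = 15 \cdot 1^{2} - \left(3 + 3 \cdot 4\right) = 15 \cdot 1 - 15 = 15 - 15 = 0$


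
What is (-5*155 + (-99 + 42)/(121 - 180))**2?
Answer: 2085566224/3481 ≈ 5.9913e+5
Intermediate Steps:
(-5*155 + (-99 + 42)/(121 - 180))**2 = (-775 - 57/(-59))**2 = (-775 - 57*(-1/59))**2 = (-775 + 57/59)**2 = (-45668/59)**2 = 2085566224/3481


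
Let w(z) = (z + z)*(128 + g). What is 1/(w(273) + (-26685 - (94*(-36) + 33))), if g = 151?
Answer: 1/129000 ≈ 7.7519e-6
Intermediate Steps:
w(z) = 558*z (w(z) = (z + z)*(128 + 151) = (2*z)*279 = 558*z)
1/(w(273) + (-26685 - (94*(-36) + 33))) = 1/(558*273 + (-26685 - (94*(-36) + 33))) = 1/(152334 + (-26685 - (-3384 + 33))) = 1/(152334 + (-26685 - 1*(-3351))) = 1/(152334 + (-26685 + 3351)) = 1/(152334 - 23334) = 1/129000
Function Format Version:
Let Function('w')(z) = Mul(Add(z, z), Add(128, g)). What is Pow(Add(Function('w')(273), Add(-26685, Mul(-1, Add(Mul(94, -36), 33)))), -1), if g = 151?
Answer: Rational(1, 129000) ≈ 7.7519e-6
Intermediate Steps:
Function('w')(z) = Mul(558, z) (Function('w')(z) = Mul(Add(z, z), Add(128, 151)) = Mul(Mul(2, z), 279) = Mul(558, z))
Pow(Add(Function('w')(273), Add(-26685, Mul(-1, Add(Mul(94, -36), 33)))), -1) = Pow(Add(Mul(558, 273), Add(-26685, Mul(-1, Add(Mul(94, -36), 33)))), -1) = Pow(Add(152334, Add(-26685, Mul(-1, Add(-3384, 33)))), -1) = Pow(Add(152334, Add(-26685, Mul(-1, -3351))), -1) = Pow(Add(152334, Add(-26685, 3351)), -1) = Pow(Add(152334, -23334), -1) = Pow(129000, -1) = Rational(1, 129000)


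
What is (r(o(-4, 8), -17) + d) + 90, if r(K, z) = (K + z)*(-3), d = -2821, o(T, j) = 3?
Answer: -2689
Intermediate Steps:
r(K, z) = -3*K - 3*z
(r(o(-4, 8), -17) + d) + 90 = ((-3*3 - 3*(-17)) - 2821) + 90 = ((-9 + 51) - 2821) + 90 = (42 - 2821) + 90 = -2779 + 90 = -2689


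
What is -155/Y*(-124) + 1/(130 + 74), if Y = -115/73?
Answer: -57244825/4692 ≈ -12201.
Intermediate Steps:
Y = -115/73 (Y = -115*1/73 = -115/73 ≈ -1.5753)
-155/Y*(-124) + 1/(130 + 74) = -155/(-115/73)*(-124) + 1/(130 + 74) = -155*(-73/115)*(-124) + 1/204 = (2263/23)*(-124) + 1/204 = -280612/23 + 1/204 = -57244825/4692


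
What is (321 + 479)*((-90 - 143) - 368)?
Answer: -480800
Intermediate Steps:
(321 + 479)*((-90 - 143) - 368) = 800*(-233 - 368) = 800*(-601) = -480800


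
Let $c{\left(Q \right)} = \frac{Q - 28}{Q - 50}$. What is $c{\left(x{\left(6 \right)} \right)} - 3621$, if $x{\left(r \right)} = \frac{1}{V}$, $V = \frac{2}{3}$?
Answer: $- \frac{351184}{97} \approx -3620.5$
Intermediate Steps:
$V = \frac{2}{3}$ ($V = 2 \cdot \frac{1}{3} = \frac{2}{3} \approx 0.66667$)
$x{\left(r \right)} = \frac{3}{2}$ ($x{\left(r \right)} = \frac{1}{\frac{2}{3}} = \frac{3}{2}$)
$c{\left(Q \right)} = \frac{-28 + Q}{-50 + Q}$
$c{\left(x{\left(6 \right)} \right)} - 3621 = \frac{-28 + \frac{3}{2}}{-50 + \frac{3}{2}} - 3621 = \frac{1}{- \frac{97}{2}} \left(- \frac{53}{2}\right) - 3621 = \left(- \frac{2}{97}\right) \left(- \frac{53}{2}\right) - 3621 = \frac{53}{97} - 3621 = - \frac{351184}{97}$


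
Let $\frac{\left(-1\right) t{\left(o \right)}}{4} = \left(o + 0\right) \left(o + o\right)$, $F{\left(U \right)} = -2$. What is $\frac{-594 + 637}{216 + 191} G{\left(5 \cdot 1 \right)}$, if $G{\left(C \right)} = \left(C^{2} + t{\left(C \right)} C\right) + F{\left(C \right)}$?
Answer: $- \frac{42011}{407} \approx -103.22$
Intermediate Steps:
$t{\left(o \right)} = - 8 o^{2}$ ($t{\left(o \right)} = - 4 \left(o + 0\right) \left(o + o\right) = - 4 o 2 o = - 4 \cdot 2 o^{2} = - 8 o^{2}$)
$G{\left(C \right)} = -2 + C^{2} - 8 C^{3}$ ($G{\left(C \right)} = \left(C^{2} + - 8 C^{2} C\right) - 2 = \left(C^{2} - 8 C^{3}\right) - 2 = -2 + C^{2} - 8 C^{3}$)
$\frac{-594 + 637}{216 + 191} G{\left(5 \cdot 1 \right)} = \frac{-594 + 637}{216 + 191} \left(-2 + \left(5 \cdot 1\right)^{2} - 8 \left(5 \cdot 1\right)^{3}\right) = \frac{43}{407} \left(-2 + 5^{2} - 8 \cdot 5^{3}\right) = 43 \cdot \frac{1}{407} \left(-2 + 25 - 1000\right) = \frac{43 \left(-2 + 25 - 1000\right)}{407} = \frac{43}{407} \left(-977\right) = - \frac{42011}{407}$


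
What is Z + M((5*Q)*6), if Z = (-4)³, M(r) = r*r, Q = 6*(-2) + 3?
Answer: 72836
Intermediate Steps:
Q = -9 (Q = -12 + 3 = -9)
M(r) = r²
Z = -64
Z + M((5*Q)*6) = -64 + ((5*(-9))*6)² = -64 + (-45*6)² = -64 + (-270)² = -64 + 72900 = 72836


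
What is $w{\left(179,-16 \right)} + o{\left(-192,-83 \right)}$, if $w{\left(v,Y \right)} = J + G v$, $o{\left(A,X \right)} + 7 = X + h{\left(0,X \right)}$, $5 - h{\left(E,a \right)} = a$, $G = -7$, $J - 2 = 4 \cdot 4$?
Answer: $-1237$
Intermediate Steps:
$J = 18$ ($J = 2 + 4 \cdot 4 = 2 + 16 = 18$)
$h{\left(E,a \right)} = 5 - a$
$o{\left(A,X \right)} = -2$ ($o{\left(A,X \right)} = -7 + \left(X - \left(-5 + X\right)\right) = -7 + 5 = -2$)
$w{\left(v,Y \right)} = 18 - 7 v$
$w{\left(179,-16 \right)} + o{\left(-192,-83 \right)} = \left(18 - 1253\right) - 2 = -1235 - 2 = -1237$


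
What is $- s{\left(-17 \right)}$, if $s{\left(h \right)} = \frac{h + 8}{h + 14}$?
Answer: $-3$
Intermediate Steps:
$s{\left(h \right)} = \frac{8 + h}{14 + h}$
$- s{\left(-17 \right)} = - \frac{8 - 17}{14 - 17} = - \frac{-9}{-3} = - \frac{\left(-1\right) \left(-9\right)}{3} = \left(-1\right) 3 = -3$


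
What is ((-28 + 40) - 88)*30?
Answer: -2280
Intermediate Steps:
((-28 + 40) - 88)*30 = (12 - 88)*30 = -76*30 = -2280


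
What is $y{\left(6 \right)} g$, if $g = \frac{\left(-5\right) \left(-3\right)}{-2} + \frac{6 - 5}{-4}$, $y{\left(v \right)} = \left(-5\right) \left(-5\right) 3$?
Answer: $- \frac{2325}{4} \approx -581.25$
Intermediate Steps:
$y{\left(v \right)} = 75$ ($y{\left(v \right)} = 25 \cdot 3 = 75$)
$g = - \frac{31}{4}$ ($g = 15 \left(- \frac{1}{2}\right) + \left(6 - 5\right) \left(- \frac{1}{4}\right) = - \frac{15}{2} + 1 \left(- \frac{1}{4}\right) = - \frac{15}{2} - \frac{1}{4} = - \frac{31}{4} \approx -7.75$)
$y{\left(6 \right)} g = 75 \left(- \frac{31}{4}\right) = - \frac{2325}{4}$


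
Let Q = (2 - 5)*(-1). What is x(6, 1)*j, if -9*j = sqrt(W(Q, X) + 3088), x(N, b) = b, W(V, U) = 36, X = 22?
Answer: -2*sqrt(781)/9 ≈ -6.2103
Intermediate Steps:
Q = 3 (Q = -3*(-1) = 3)
j = -2*sqrt(781)/9 (j = -sqrt(36 + 3088)/9 = -2*sqrt(781)/9 ≈ -6.2103)
x(6, 1)*j = 1*(-2*sqrt(781)/9) = -2*sqrt(781)/9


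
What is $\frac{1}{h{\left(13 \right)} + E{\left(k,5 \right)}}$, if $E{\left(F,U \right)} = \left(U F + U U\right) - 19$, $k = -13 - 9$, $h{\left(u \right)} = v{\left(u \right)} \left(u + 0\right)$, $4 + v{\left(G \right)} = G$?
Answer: $\frac{1}{13} \approx 0.076923$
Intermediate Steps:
$v{\left(G \right)} = -4 + G$
$h{\left(u \right)} = u \left(-4 + u\right)$ ($h{\left(u \right)} = \left(-4 + u\right) \left(u + 0\right) = \left(-4 + u\right) u = u \left(-4 + u\right)$)
$k = -22$ ($k = -13 - 9 = -22$)
$E{\left(F,U \right)} = -19 + U^{2} + F U$ ($E{\left(F,U \right)} = \left(F U + U^{2}\right) - 19 = \left(U^{2} + F U\right) - 19 = -19 + U^{2} + F U$)
$\frac{1}{h{\left(13 \right)} + E{\left(k,5 \right)}} = \frac{1}{13 \left(-4 + 13\right) - \left(129 - 25\right)} = \frac{1}{13 \cdot 9 - 104} = \frac{1}{117 - 104} = \frac{1}{13}$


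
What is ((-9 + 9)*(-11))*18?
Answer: 0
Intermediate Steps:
((-9 + 9)*(-11))*18 = (0*(-11))*18 = 0*18 = 0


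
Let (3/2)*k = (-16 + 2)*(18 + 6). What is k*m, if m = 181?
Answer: -40544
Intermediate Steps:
k = -224 (k = 2*((-16 + 2)*(18 + 6))/3 = 2*(-14*24)/3 = (2/3)*(-336) = -224)
k*m = -224*181 = -40544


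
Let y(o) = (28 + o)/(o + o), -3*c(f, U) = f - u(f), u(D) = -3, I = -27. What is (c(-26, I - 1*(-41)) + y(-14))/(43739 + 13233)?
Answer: 43/341832 ≈ 0.00012579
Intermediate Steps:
c(f, U) = -1 - f/3 (c(f, U) = -(f - 1*(-3))/3 = -(f + 3)/3 = -(3 + f)/3 = -1 - f/3)
y(o) = (28 + o)/(2*o) (y(o) = (28 + o)/((2*o)) = (28 + o)*(1/(2*o)) = (28 + o)/(2*o))
(c(-26, I - 1*(-41)) + y(-14))/(43739 + 13233) = ((-1 - ⅓*(-26)) + (½)*(28 - 14)/(-14))/(43739 + 13233) = ((-1 + 26/3) + (½)*(-1/14)*14)/56972 = (23/3 - ½)*(1/56972) = (43/6)*(1/56972) = 43/341832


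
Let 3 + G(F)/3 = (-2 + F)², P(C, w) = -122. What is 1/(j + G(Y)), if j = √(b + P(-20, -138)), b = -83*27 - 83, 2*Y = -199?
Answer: 494364/15274774417 - 16*I*√2446/15274774417 ≈ 3.2365e-5 - 5.1805e-8*I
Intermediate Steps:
Y = -199/2 (Y = (½)*(-199) = -199/2 ≈ -99.500)
b = -2324 (b = -2241 - 83 = -2324)
G(F) = -9 + 3*(-2 + F)²
j = I*√2446 (j = √(-2324 - 122) = √(-2446) = I*√2446 ≈ 49.457*I)
1/(j + G(Y)) = 1/(I*√2446 + (-9 + 3*(-2 - 199/2)²)) = 1/(I*√2446 + (-9 + 3*(-203/2)²)) = 1/(I*√2446 + (-9 + 3*(41209/4))) = 1/(I*√2446 + (-9 + 123627/4)) = 1/(I*√2446 + 123591/4) = 1/(123591/4 + I*√2446)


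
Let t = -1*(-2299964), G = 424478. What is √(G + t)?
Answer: √2724442 ≈ 1650.6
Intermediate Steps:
t = 2299964
√(G + t) = √(424478 + 2299964) = √2724442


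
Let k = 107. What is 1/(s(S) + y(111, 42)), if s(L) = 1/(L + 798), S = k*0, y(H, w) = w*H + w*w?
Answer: 798/5127949 ≈ 0.00015562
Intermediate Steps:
y(H, w) = w² + H*w (y(H, w) = H*w + w² = w² + H*w)
S = 0 (S = 107*0 = 0)
s(L) = 1/(798 + L)
1/(s(S) + y(111, 42)) = 1/(1/(798 + 0) + 42*(111 + 42)) = 1/(1/798 + 42*153) = 1/(1/798 + 6426) = 1/(5127949/798) = 798/5127949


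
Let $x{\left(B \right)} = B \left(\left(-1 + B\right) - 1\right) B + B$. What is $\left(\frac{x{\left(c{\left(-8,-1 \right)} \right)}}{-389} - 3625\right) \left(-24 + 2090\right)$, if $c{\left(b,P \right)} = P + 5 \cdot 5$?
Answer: $- \frac{2939548186}{389} \approx -7.5567 \cdot 10^{6}$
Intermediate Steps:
$c{\left(b,P \right)} = 25 + P$ ($c{\left(b,P \right)} = P + 25 = 25 + P$)
$x{\left(B \right)} = B + B^{2} \left(-2 + B\right)$ ($x{\left(B \right)} = B \left(-2 + B\right) B + B = B^{2} \left(-2 + B\right) + B = B + B^{2} \left(-2 + B\right)$)
$\left(\frac{x{\left(c{\left(-8,-1 \right)} \right)}}{-389} - 3625\right) \left(-24 + 2090\right) = \left(\frac{\left(25 - 1\right) \left(1 + \left(25 - 1\right)^{2} - 2 \left(25 - 1\right)\right)}{-389} - 3625\right) \left(-24 + 2090\right) = \left(24 \left(1 + 24^{2} - 48\right) \left(- \frac{1}{389}\right) - 3625\right) 2066 = \left(24 \left(1 + 576 - 48\right) \left(- \frac{1}{389}\right) - 3625\right) 2066 = \left(24 \cdot 529 \left(- \frac{1}{389}\right) - 3625\right) 2066 = \left(12696 \left(- \frac{1}{389}\right) - 3625\right) 2066 = \left(- \frac{12696}{389} - 3625\right) 2066 = \left(- \frac{1422821}{389}\right) 2066 = - \frac{2939548186}{389}$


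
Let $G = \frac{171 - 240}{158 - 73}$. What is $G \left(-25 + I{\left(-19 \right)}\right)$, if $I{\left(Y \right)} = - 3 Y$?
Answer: $- \frac{2208}{85} \approx -25.976$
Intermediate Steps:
$G = - \frac{69}{85} \approx -0.81176$
$G \left(-25 + I{\left(-19 \right)}\right) = - \frac{69 \left(-25 - -57\right)}{85} = - \frac{69 \left(-25 + 57\right)}{85} = \left(- \frac{69}{85}\right) 32 = - \frac{2208}{85}$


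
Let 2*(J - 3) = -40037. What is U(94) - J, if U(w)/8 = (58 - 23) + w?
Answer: 42095/2 ≈ 21048.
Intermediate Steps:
J = -40031/2 (J = 3 + (½)*(-40037) = 3 - 40037/2 = -40031/2 ≈ -20016.)
U(w) = 280 + 8*w (U(w) = 8*((58 - 23) + w) = 8*(35 + w) = 280 + 8*w)
U(94) - J = (280 + 8*94) - 1*(-40031/2) = (280 + 752) + 40031/2 = 1032 + 40031/2 = 42095/2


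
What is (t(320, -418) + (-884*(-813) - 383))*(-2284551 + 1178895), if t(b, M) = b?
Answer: -794556465624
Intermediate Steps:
(t(320, -418) + (-884*(-813) - 383))*(-2284551 + 1178895) = (320 + (-884*(-813) - 383))*(-2284551 + 1178895) = (320 + (718692 - 383))*(-1105656) = (320 + 718309)*(-1105656) = 718629*(-1105656) = -794556465624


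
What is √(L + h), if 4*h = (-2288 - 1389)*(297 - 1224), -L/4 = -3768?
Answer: 17*√12003/2 ≈ 931.25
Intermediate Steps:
L = 15072 (L = -4*(-3768) = 15072)
h = 3408579/4 (h = ((-2288 - 1389)*(297 - 1224))/4 = (-3677*(-927))/4 = (¼)*3408579 = 3408579/4 ≈ 8.5215e+5)
√(L + h) = √(15072 + 3408579/4) = √(3468867/4) = 17*√12003/2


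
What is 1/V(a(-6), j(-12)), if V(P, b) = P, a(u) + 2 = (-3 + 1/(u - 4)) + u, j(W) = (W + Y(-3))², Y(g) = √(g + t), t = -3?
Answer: -10/111 ≈ -0.090090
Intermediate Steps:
Y(g) = √(-3 + g) (Y(g) = √(g - 3) = √(-3 + g))
j(W) = (W + I*√6)² (j(W) = (W + √(-3 - 3))² = (W + √(-6))² = (W + I*√6)²)
a(u) = -5 + u + 1/(-4 + u) (a(u) = -2 + ((-3 + 1/(u - 4)) + u) = -2 + ((-3 + 1/(-4 + u)) + u) = -2 + (-3 + u + 1/(-4 + u)) = -5 + u + 1/(-4 + u))
1/V(a(-6), j(-12)) = 1/((21 + (-6)² - 9*(-6))/(-4 - 6)) = 1/((21 + 36 + 54)/(-10)) = 1/(-⅒*111) = 1/(-111/10) = -10/111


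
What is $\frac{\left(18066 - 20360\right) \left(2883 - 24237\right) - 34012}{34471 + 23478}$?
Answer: $\frac{48952064}{57949} \approx 844.74$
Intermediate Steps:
$\frac{\left(18066 - 20360\right) \left(2883 - 24237\right) - 34012}{34471 + 23478} = \frac{\left(-2294\right) \left(-21354\right) - 34012}{57949} = \left(48986076 - 34012\right) \frac{1}{57949} = 48952064 \cdot \frac{1}{57949} = \frac{48952064}{57949}$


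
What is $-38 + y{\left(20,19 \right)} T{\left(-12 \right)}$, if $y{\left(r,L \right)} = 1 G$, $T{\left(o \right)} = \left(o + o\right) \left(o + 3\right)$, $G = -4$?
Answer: $-902$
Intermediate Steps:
$T{\left(o \right)} = 2 o \left(3 + o\right)$
$y{\left(r,L \right)} = -4$ ($y{\left(r,L \right)} = 1 \left(-4\right) = -4$)
$-38 + y{\left(20,19 \right)} T{\left(-12 \right)} = -38 - 4 \cdot 2 \left(-12\right) \left(3 - 12\right) = -38 - 4 \cdot 2 \left(-12\right) \left(-9\right) = -38 - 864 = -902$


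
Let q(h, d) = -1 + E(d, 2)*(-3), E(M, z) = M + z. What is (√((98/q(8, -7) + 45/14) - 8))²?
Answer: 31/14 ≈ 2.2143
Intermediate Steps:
q(h, d) = -7 - 3*d (q(h, d) = -1 + (d + 2)*(-3) = -1 + (2 + d)*(-3) = -1 + (-6 - 3*d) = -7 - 3*d)
(√((98/q(8, -7) + 45/14) - 8))² = (√((98/(-7 - 3*(-7)) + 45/14) - 8))² = (√((98/(-7 + 21) + 45*(1/14)) - 8))² = (√((98/14 + 45/14) - 8))² = (√((98*(1/14) + 45/14) - 8))² = (√((7 + 45/14) - 8))² = (√(143/14 - 8))² = (√(31/14))² = (√434/14)² = 31/14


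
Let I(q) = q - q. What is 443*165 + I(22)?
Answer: 73095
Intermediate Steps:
I(q) = 0
443*165 + I(22) = 443*165 + 0 = 73095 + 0 = 73095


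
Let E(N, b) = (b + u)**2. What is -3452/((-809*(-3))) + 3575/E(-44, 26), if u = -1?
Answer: 260761/60675 ≈ 4.2977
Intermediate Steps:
E(N, b) = (-1 + b)**2 (E(N, b) = (b - 1)**2 = (-1 + b)**2)
-3452/((-809*(-3))) + 3575/E(-44, 26) = -3452/((-809*(-3))) + 3575/((-1 + 26)**2) = -3452/2427 + 3575/(25**2) = -3452*1/2427 + 3575/625 = -3452/2427 + 3575*(1/625) = -3452/2427 + 143/25 = 260761/60675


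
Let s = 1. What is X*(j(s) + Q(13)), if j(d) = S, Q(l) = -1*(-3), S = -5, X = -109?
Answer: 218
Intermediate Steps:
Q(l) = 3
j(d) = -5
X*(j(s) + Q(13)) = -109*(-5 + 3) = -109*(-2) = 218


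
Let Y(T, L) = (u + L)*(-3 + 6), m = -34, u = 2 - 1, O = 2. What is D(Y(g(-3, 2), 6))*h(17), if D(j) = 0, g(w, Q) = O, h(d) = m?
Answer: 0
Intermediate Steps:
u = 1
h(d) = -34
g(w, Q) = 2
Y(T, L) = 3 + 3*L (Y(T, L) = (1 + L)*(-3 + 6) = (1 + L)*3 = 3 + 3*L)
D(Y(g(-3, 2), 6))*h(17) = 0*(-34) = 0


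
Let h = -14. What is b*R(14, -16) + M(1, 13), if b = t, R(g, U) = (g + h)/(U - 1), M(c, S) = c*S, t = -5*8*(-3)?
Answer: 13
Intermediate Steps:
t = 120 (t = -40*(-3) = 120)
M(c, S) = S*c
R(g, U) = (-14 + g)/(-1 + U) (R(g, U) = (g - 14)/(U - 1) = (-14 + g)/(-1 + U))
b = 120
b*R(14, -16) + M(1, 13) = 120*((-14 + 14)/(-1 - 16)) + 13*1 = 120*(0/(-17)) + 13 = 120*(-1/17*0) + 13 = 120*0 + 13 = 0 + 13 = 13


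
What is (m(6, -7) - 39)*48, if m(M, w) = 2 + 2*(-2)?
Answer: -1968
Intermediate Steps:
m(M, w) = -2 (m(M, w) = 2 - 4 = -2)
(m(6, -7) - 39)*48 = (-2 - 39)*48 = -41*48 = -1968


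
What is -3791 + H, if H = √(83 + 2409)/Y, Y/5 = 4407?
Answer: -3791 + 2*√623/22035 ≈ -3791.0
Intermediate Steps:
Y = 22035 (Y = 5*4407 = 22035)
H = 2*√623/22035 (H = √(83 + 2409)/22035 = √2492*(1/22035) = (2*√623)*(1/22035) = 2*√623/22035 ≈ 0.0022655)
-3791 + H = -3791 + 2*√623/22035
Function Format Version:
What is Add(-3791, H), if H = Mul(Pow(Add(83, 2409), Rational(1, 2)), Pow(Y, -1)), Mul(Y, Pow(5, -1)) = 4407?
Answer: Add(-3791, Mul(Rational(2, 22035), Pow(623, Rational(1, 2)))) ≈ -3791.0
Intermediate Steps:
Y = 22035 (Y = Mul(5, 4407) = 22035)
H = Mul(Rational(2, 22035), Pow(623, Rational(1, 2))) (H = Mul(Pow(Add(83, 2409), Rational(1, 2)), Pow(22035, -1)) = Mul(Pow(2492, Rational(1, 2)), Rational(1, 22035)) = Mul(Mul(2, Pow(623, Rational(1, 2))), Rational(1, 22035)) = Mul(Rational(2, 22035), Pow(623, Rational(1, 2))) ≈ 0.0022655)
Add(-3791, H) = Add(-3791, Mul(Rational(2, 22035), Pow(623, Rational(1, 2))))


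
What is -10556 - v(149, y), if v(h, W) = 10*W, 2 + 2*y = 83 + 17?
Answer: -11046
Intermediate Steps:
y = 49 (y = -1 + (83 + 17)/2 = -1 + (½)*100 = -1 + 50 = 49)
-10556 - v(149, y) = -10556 - 10*49 = -10556 - 1*490 = -10556 - 490 = -11046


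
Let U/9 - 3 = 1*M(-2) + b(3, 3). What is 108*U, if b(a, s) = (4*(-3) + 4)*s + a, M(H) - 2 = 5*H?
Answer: -25272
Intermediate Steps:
M(H) = 2 + 5*H
b(a, s) = a - 8*s (b(a, s) = (-12 + 4)*s + a = -8*s + a = a - 8*s)
U = -234 (U = 27 + 9*(1*(2 + 5*(-2)) + (3 - 8*3)) = 27 + 9*(1*(2 - 10) + (3 - 24)) = 27 + 9*(1*(-8) - 21) = 27 + 9*(-8 - 21) = 27 + 9*(-29) = 27 - 261 = -234)
108*U = 108*(-234) = -25272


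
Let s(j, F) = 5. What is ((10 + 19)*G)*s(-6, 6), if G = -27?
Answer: -3915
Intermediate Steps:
((10 + 19)*G)*s(-6, 6) = ((10 + 19)*(-27))*5 = (29*(-27))*5 = -783*5 = -3915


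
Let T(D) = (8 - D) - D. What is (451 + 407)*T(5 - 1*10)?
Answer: 15444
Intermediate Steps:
T(D) = 8 - 2*D
(451 + 407)*T(5 - 1*10) = (451 + 407)*(8 - 2*(5 - 1*10)) = 858*(8 - 2*(5 - 10)) = 858*(8 - 2*(-5)) = 858*(8 + 10) = 858*18 = 15444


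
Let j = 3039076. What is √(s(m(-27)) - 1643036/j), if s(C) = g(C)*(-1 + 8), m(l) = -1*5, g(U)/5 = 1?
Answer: 2*√4972907678241/759769 ≈ 5.8702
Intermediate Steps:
g(U) = 5 (g(U) = 5*1 = 5)
m(l) = -5
s(C) = 35 (s(C) = 5*(-1 + 8) = 5*7 = 35)
√(s(m(-27)) - 1643036/j) = √(35 - 1643036/3039076) = √(35 - 1643036*1/3039076) = √(35 - 410759/759769) = √(26181156/759769) = 2*√4972907678241/759769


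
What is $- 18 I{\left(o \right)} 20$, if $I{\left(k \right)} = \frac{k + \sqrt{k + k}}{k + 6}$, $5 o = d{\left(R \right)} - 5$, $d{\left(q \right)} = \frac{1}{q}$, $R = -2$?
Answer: $\frac{3960}{49} - \frac{720 i \sqrt{55}}{49} \approx 80.816 - 108.97 i$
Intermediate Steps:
$o = - \frac{11}{10}$ ($o = \frac{\frac{1}{-2} - 5}{5} = \frac{- \frac{1}{2} - 5}{5} = \frac{1}{5} \left(- \frac{11}{2}\right) = - \frac{11}{10} \approx -1.1$)
$I{\left(k \right)} = \frac{k + \sqrt{2} \sqrt{k}}{6 + k}$ ($I{\left(k \right)} = \frac{k + \sqrt{2 k}}{6 + k} = \frac{k + \sqrt{2} \sqrt{k}}{6 + k}$)
$- 18 I{\left(o \right)} 20 = - 18 \frac{- \frac{11}{10} + \sqrt{2} \sqrt{- \frac{11}{10}}}{6 - \frac{11}{10}} \cdot 20 = - 18 \frac{- \frac{11}{10} + \sqrt{2} \frac{i \sqrt{110}}{10}}{\frac{49}{10}} \cdot 20 = - 18 \frac{10 \left(- \frac{11}{10} + \frac{i \sqrt{55}}{5}\right)}{49} \cdot 20 = - 18 \left(- \frac{11}{49} + \frac{2 i \sqrt{55}}{49}\right) 20 = \left(\frac{198}{49} - \frac{36 i \sqrt{55}}{49}\right) 20 = \frac{3960}{49} - \frac{720 i \sqrt{55}}{49}$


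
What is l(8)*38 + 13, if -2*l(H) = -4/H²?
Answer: 227/16 ≈ 14.188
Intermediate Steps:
l(H) = 2/H² (l(H) = -(-2)/(H²) = -(-2)/H² = 2/H²)
l(8)*38 + 13 = (2/8²)*38 + 13 = (2*(1/64))*38 + 13 = (1/32)*38 + 13 = 19/16 + 13 = 227/16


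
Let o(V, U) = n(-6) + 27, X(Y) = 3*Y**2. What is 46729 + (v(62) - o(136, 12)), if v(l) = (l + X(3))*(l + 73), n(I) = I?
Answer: 58723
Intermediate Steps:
o(V, U) = 21 (o(V, U) = -6 + 27 = 21)
v(l) = (27 + l)*(73 + l) (v(l) = (l + 3*3**2)*(l + 73) = (l + 3*9)*(73 + l) = (l + 27)*(73 + l) = (27 + l)*(73 + l))
46729 + (v(62) - o(136, 12)) = 46729 + ((1971 + 62**2 + 100*62) - 1*21) = 46729 + ((1971 + 3844 + 6200) - 21) = 46729 + (12015 - 21) = 46729 + 11994 = 58723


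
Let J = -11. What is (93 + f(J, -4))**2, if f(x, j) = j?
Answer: 7921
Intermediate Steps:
(93 + f(J, -4))**2 = (93 - 4)**2 = 89**2 = 7921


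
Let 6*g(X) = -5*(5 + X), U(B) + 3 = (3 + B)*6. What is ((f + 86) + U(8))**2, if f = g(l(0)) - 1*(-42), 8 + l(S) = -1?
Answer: 339889/9 ≈ 37765.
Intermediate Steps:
l(S) = -9 (l(S) = -8 - 1 = -9)
U(B) = 15 + 6*B (U(B) = -3 + (3 + B)*6 = -3 + (18 + 6*B) = 15 + 6*B)
g(X) = -25/6 - 5*X/6 (g(X) = (-5*(5 + X))/6 = (-25 - 5*X)/6 = -25/6 - 5*X/6)
f = 136/3 (f = (-25/6 - 5/6*(-9)) - 1*(-42) = (-25/6 + 15/2) + 42 = 10/3 + 42 = 136/3 ≈ 45.333)
((f + 86) + U(8))**2 = ((136/3 + 86) + (15 + 6*8))**2 = (394/3 + (15 + 48))**2 = (394/3 + 63)**2 = (583/3)**2 = 339889/9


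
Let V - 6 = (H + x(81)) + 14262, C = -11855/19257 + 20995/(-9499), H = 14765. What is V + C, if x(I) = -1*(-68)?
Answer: 760386183169/26131749 ≈ 29098.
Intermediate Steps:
x(I) = 68
C = -73844480/26131749 (C = -11855*1/19257 + 20995*(-1/9499) = -11855/19257 - 20995/9499 = -73844480/26131749 ≈ -2.8259)
V = 29101 (V = 6 + ((14765 + 68) + 14262) = 6 + (14833 + 14262) = 6 + 29095 = 29101)
V + C = 29101 - 73844480/26131749 = 760386183169/26131749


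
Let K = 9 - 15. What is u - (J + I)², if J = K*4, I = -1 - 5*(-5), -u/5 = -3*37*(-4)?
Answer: -2220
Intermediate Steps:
K = -6
u = -2220 (u = -5*(-3*37)*(-4) = -(-555)*(-4) = -5*444 = -2220)
I = 24 (I = -1 + 25 = 24)
J = -24 (J = -6*4 = -24)
u - (J + I)² = -2220 - (-24 + 24)² = -2220 - 1*0² = -2220 - 1*0 = -2220 + 0 = -2220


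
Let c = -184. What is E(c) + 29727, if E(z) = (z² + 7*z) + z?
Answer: 62111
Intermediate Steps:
E(z) = z² + 8*z
E(c) + 29727 = -184*(8 - 184) + 29727 = -184*(-176) + 29727 = 32384 + 29727 = 62111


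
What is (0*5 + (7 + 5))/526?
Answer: 6/263 ≈ 0.022814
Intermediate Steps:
(0*5 + (7 + 5))/526 = (0 + 12)*(1/526) = 12*(1/526) = 6/263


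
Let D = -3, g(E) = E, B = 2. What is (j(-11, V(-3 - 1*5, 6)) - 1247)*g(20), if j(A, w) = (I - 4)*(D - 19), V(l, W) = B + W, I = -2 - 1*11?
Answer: -17460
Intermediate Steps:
I = -13 (I = -2 - 11 = -13)
V(l, W) = 2 + W
j(A, w) = 374 (j(A, w) = (-13 - 4)*(-3 - 19) = -17*(-22) = 374)
(j(-11, V(-3 - 1*5, 6)) - 1247)*g(20) = (374 - 1247)*20 = -873*20 = -17460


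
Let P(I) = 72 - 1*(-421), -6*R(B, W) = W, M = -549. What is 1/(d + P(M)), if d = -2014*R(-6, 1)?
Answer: 3/2486 ≈ 0.0012068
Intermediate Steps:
R(B, W) = -W/6
P(I) = 493 (P(I) = 72 + 421 = 493)
d = 1007/3 (d = -(-1007)/3 = -2014*(-1/6) = 1007/3 ≈ 335.67)
1/(d + P(M)) = 1/(1007/3 + 493) = 1/(2486/3) = 3/2486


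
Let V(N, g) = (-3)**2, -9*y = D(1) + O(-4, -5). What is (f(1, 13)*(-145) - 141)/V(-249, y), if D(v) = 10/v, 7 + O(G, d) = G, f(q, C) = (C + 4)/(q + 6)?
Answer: -3452/63 ≈ -54.794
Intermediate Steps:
f(q, C) = (4 + C)/(6 + q)
O(G, d) = -7 + G
y = 1/9 (y = -(10/1 + (-7 - 4))/9 = -(10*1 - 11)/9 = -(10 - 11)/9 = -1/9*(-1) = 1/9 ≈ 0.11111)
V(N, g) = 9
(f(1, 13)*(-145) - 141)/V(-249, y) = (((4 + 13)/(6 + 1))*(-145) - 141)/9 = ((17/7)*(-145) - 141)*(1/9) = (-2465/7 - 141)*(1/9) = -3452/7*1/9 = -3452/63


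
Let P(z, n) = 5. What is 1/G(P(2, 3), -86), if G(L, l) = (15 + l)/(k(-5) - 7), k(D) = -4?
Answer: 11/71 ≈ 0.15493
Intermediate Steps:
G(L, l) = -15/11 - l/11 (G(L, l) = (15 + l)/(-4 - 7) = (15 + l)/(-11) = (15 + l)*(-1/11) = -15/11 - l/11)
1/G(P(2, 3), -86) = 1/(-15/11 - 1/11*(-86)) = 1/(-15/11 + 86/11) = 1/(71/11) = 11/71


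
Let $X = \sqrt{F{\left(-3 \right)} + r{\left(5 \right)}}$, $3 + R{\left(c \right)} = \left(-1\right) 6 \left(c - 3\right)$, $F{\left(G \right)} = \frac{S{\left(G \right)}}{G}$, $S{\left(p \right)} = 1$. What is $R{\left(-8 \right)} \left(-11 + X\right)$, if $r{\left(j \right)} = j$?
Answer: $-693 + 21 \sqrt{42} \approx -556.9$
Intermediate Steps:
$F{\left(G \right)} = \frac{1}{G}$ ($F{\left(G \right)} = 1 \frac{1}{G} = \frac{1}{G}$)
$R{\left(c \right)} = 15 - 6 c$ ($R{\left(c \right)} = -3 + \left(-1\right) 6 \left(c - 3\right) = -3 - 6 \left(-3 + c\right) = -3 - \left(-18 + 6 c\right) = 15 - 6 c$)
$X = \frac{\sqrt{42}}{3}$ ($X = \sqrt{\frac{1}{-3} + 5} = \sqrt{- \frac{1}{3} + 5} = \sqrt{\frac{14}{3}} = \frac{\sqrt{42}}{3} \approx 2.1602$)
$R{\left(-8 \right)} \left(-11 + X\right) = \left(15 - -48\right) \left(-11 + \frac{\sqrt{42}}{3}\right) = \left(15 + 48\right) \left(-11 + \frac{\sqrt{42}}{3}\right) = 63 \left(-11 + \frac{\sqrt{42}}{3}\right) = -693 + 21 \sqrt{42}$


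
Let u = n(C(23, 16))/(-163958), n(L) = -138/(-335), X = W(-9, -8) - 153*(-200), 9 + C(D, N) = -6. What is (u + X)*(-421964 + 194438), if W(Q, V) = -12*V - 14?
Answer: -191717660529871086/27462965 ≈ -6.9810e+9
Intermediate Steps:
C(D, N) = -15 (C(D, N) = -9 - 6 = -15)
W(Q, V) = -14 - 12*V
X = 30682 (X = (-14 - 12*(-8)) - 153*(-200) = (-14 + 96) + 30600 = 82 + 30600 = 30682)
n(L) = 138/335 (n(L) = -138*(-1/335) = 138/335)
u = -69/27462965 (u = (138/335)/(-163958) = (138/335)*(-1/163958) = -69/27462965 ≈ -2.5125e-6)
(u + X)*(-421964 + 194438) = (-69/27462965 + 30682)*(-421964 + 194438) = (842618692061/27462965)*(-227526) = -191717660529871086/27462965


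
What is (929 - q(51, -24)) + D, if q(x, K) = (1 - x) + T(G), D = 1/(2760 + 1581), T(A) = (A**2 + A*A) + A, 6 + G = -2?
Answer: 3728920/4341 ≈ 859.00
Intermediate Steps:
G = -8 (G = -6 - 2 = -8)
T(A) = A + 2*A**2 (T(A) = (A**2 + A**2) + A = 2*A**2 + A = A + 2*A**2)
D = 1/4341 ≈ 0.00023036
q(x, K) = 121 - x (q(x, K) = (1 - x) - 8*(1 + 2*(-8)) = (1 - x) - 8*(1 - 16) = (1 - x) - 8*(-15) = (1 - x) + 120 = 121 - x)
(929 - q(51, -24)) + D = (929 - (121 - 1*51)) + 1/4341 = (929 - (121 - 51)) + 1/4341 = (929 - 1*70) + 1/4341 = (929 - 70) + 1/4341 = 859 + 1/4341 = 3728920/4341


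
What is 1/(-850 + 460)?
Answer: -1/390 ≈ -0.0025641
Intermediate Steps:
1/(-850 + 460) = 1/(-390) = -1/390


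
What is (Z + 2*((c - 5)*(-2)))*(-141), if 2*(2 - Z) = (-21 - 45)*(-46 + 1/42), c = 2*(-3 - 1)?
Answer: 2888385/14 ≈ 2.0631e+5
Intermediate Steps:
c = -8 (c = 2*(-4) = -8)
Z = -21213/14 (Z = 2 - (-21 - 45)*(-46 + 1/42)/2 = 2 - (-33)*(-46 + 1/42) = 2 - (-33)*(-1931)/42 = 2 - ½*21241/7 = 2 - 21241/14 = -21213/14 ≈ -1515.2)
(Z + 2*((c - 5)*(-2)))*(-141) = (-21213/14 + 2*((-8 - 5)*(-2)))*(-141) = (-21213/14 + 2*(-13*(-2)))*(-141) = (-21213/14 + 2*26)*(-141) = (-21213/14 + 52)*(-141) = -20485/14*(-141) = 2888385/14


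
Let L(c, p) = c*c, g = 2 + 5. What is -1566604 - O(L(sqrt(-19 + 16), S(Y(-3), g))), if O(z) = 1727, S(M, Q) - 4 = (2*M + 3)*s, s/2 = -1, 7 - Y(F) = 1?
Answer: -1568331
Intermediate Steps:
Y(F) = 6 (Y(F) = 7 - 1*1 = 7 - 1 = 6)
s = -2 (s = 2*(-1) = -2)
g = 7
S(M, Q) = -2 - 4*M (S(M, Q) = 4 + (2*M + 3)*(-2) = 4 + (3 + 2*M)*(-2) = 4 + (-6 - 4*M) = -2 - 4*M)
L(c, p) = c**2
-1566604 - O(L(sqrt(-19 + 16), S(Y(-3), g))) = -1566604 - 1*1727 = -1566604 - 1727 = -1568331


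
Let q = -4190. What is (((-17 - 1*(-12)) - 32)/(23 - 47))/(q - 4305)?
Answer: -37/203880 ≈ -0.00018148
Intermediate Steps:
(((-17 - 1*(-12)) - 32)/(23 - 47))/(q - 4305) = (((-17 - 1*(-12)) - 32)/(23 - 47))/(-4190 - 4305) = (((-17 + 12) - 32)/(-24))/(-8495) = ((-5 - 32)*(-1/24))*(-1/8495) = -37*(-1/24)*(-1/8495) = (37/24)*(-1/8495) = -37/203880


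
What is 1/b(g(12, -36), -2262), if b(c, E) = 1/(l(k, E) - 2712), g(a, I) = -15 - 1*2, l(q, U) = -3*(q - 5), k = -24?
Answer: -2625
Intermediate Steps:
l(q, U) = 15 - 3*q (l(q, U) = -3*(-5 + q) = 15 - 3*q)
g(a, I) = -17 (g(a, I) = -15 - 2 = -17)
b(c, E) = -1/2625 (b(c, E) = 1/((15 - 3*(-24)) - 2712) = 1/((15 + 72) - 2712) = 1/(87 - 2712) = 1/(-2625) = -1/2625)
1/b(g(12, -36), -2262) = 1/(-1/2625) = -2625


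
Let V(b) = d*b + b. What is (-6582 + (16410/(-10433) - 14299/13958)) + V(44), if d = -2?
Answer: -965281623811/145623814 ≈ -6628.6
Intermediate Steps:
V(b) = -b (V(b) = -2*b + b = -b)
(-6582 + (16410/(-10433) - 14299/13958)) + V(44) = (-6582 + (16410/(-10433) - 14299/13958)) - 1*44 = (-6582 + (16410*(-1/10433) - 14299*1/13958)) - 44 = (-6582 + (-16410/10433 - 14299/13958)) - 44 = (-6582 - 378232247/145623814) - 44 = -958874175995/145623814 - 44 = -965281623811/145623814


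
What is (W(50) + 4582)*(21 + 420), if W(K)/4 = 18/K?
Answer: 50532426/25 ≈ 2.0213e+6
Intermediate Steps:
W(K) = 72/K (W(K) = 4*(18/K) = 72/K)
(W(50) + 4582)*(21 + 420) = (72/50 + 4582)*(21 + 420) = (72*(1/50) + 4582)*441 = (36/25 + 4582)*441 = (114586/25)*441 = 50532426/25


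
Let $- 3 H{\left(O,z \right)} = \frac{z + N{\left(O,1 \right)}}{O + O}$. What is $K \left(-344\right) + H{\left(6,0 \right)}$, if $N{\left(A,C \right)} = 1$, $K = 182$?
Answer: $- \frac{2253889}{36} \approx -62608.0$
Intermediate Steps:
$H{\left(O,z \right)} = - \frac{1 + z}{6 O}$ ($H{\left(O,z \right)} = - \frac{\left(z + 1\right) \frac{1}{O + O}}{3} = - \frac{\left(1 + z\right) \frac{1}{2 O}}{3} = - \frac{\frac{1}{2} \frac{1}{O} \left(1 + z\right)}{3} = - \frac{1 + z}{6 O}$)
$K \left(-344\right) + H{\left(6,0 \right)} = 182 \left(-344\right) + \frac{-1 - 0}{6 \cdot 6} = -62608 + \frac{1}{6} \cdot \frac{1}{6} \left(-1 + 0\right) = -62608 + \frac{1}{6} \cdot \frac{1}{6} \left(-1\right) = -62608 - \frac{1}{36} = - \frac{2253889}{36}$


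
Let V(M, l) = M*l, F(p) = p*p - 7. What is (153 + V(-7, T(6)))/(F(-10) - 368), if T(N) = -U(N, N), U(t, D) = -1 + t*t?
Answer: -398/275 ≈ -1.4473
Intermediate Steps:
U(t, D) = -1 + t²
T(N) = 1 - N² (T(N) = -(-1 + N²) = 1 - N²)
F(p) = -7 + p² (F(p) = p² - 7 = -7 + p²)
(153 + V(-7, T(6)))/(F(-10) - 368) = (153 - 7*(1 - 1*6²))/((-7 + (-10)²) - 368) = (153 - 7*(1 - 1*36))/((-7 + 100) - 368) = (153 - 7*(1 - 36))/(93 - 368) = (153 - 7*(-35))/(-275) = (153 + 245)*(-1/275) = 398*(-1/275) = -398/275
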